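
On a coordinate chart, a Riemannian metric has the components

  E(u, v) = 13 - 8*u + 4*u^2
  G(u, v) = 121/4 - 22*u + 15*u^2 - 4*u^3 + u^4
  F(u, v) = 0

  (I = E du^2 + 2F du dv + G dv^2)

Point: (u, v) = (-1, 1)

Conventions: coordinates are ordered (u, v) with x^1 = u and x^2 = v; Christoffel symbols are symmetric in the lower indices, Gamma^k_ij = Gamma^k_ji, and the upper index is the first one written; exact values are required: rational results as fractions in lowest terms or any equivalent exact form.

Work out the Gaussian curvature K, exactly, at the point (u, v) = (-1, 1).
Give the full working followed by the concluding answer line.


E = 25, F = 0, G = 289/4, EG - F^2 = 7225/4 at the point
E_u = -16, E_v = 0, F_u = 0, F_v = 0, G_u = -68, G_v = 0
E_vv = 0, F_uv = 0, G_uu = 66
Using the Brioschi determinant formula for K from the metric derivatives:
M1 = [[-E_vv/2 + F_uv - G_uu/2, E_u/2, F_u - E_v/2], [F_v - G_u/2, E, F], [G_v/2, F, G]] = [[-33, -8, 0], [34, 25, 0], [0, 0, 289/4]]; det M1 = -159817/4
M2 = [[0, E_v/2, G_u/2], [E_v/2, E, F], [G_u/2, F, G]] = [[0, 0, -34], [0, 25, 0], [-34, 0, 289/4]]; det M2 = -28900
det M1 - det M2 = -44217/4; K = -44217/4 / (7225/4)^2 = -36/10625

Answer: K = -36/10625


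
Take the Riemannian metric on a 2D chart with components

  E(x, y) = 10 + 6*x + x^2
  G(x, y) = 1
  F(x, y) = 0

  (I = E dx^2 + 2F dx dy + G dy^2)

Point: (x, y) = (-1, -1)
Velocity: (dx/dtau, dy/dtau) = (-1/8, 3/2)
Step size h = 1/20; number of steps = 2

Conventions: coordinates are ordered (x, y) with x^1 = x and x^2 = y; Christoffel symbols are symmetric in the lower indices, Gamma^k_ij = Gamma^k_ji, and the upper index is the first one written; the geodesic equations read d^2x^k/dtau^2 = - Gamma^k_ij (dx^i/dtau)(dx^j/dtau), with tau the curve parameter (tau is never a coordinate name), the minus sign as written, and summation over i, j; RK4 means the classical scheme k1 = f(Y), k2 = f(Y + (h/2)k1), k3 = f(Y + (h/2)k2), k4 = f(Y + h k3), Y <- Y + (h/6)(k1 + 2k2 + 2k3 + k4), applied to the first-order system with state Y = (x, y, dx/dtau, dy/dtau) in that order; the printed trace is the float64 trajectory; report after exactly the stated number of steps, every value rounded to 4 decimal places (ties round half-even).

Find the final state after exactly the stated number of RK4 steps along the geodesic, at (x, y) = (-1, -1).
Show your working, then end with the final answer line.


f(Y) = (dx/dtau, dy/dtau, -Gamma^x_ij Y'^i Y'^j, -Gamma^y_ij Y'^i Y'^j) with the Gammas evaluated at the stage position; h = 0.050000; intermediate values shown to 6 dp
step 0: x = -1.0000, y = -1.0000, dx/dtau = -0.1250, dy/dtau = 1.5000
step 1:
  k1: at (x, y) = (-1.000000, -1.000000), (dx/dtau, dy/dtau) = (-0.125000, 1.500000); Gamma_xxx = 0.400000, Gamma_xxy = 0.000000, Gamma_xyy = 0.000000, Gamma_yxx = 0.000000, Gamma_yxy = 0.000000, Gamma_yyy = 0.000000; k1 = (-0.125000, 1.500000, -0.006250, 0.000000)
  k2: at (x, y) = (-1.003125, -0.962500), (dx/dtau, dy/dtau) = (-0.125156, 1.500000); Gamma_xxx = 0.400375, Gamma_xxy = 0.000000, Gamma_xyy = 0.000000, Gamma_yxx = 0.000000, Gamma_yxy = 0.000000, Gamma_yyy = 0.000000; k2 = (-0.125156, 1.500000, -0.006272, 0.000000)
  k3: at (x, y) = (-1.003129, -0.962500), (dx/dtau, dy/dtau) = (-0.125157, 1.500000); Gamma_xxx = 0.400376, Gamma_xxy = 0.000000, Gamma_xyy = 0.000000, Gamma_yxx = 0.000000, Gamma_yxy = 0.000000, Gamma_yyy = 0.000000; k3 = (-0.125157, 1.500000, -0.006272, 0.000000)
  k4: at (x, y) = (-1.006258, -0.925000), (dx/dtau, dy/dtau) = (-0.125314, 1.500000); Gamma_xxx = 0.400752, Gamma_xxy = 0.000000, Gamma_xyy = 0.000000, Gamma_yxx = 0.000000, Gamma_yxy = 0.000000, Gamma_yyy = 0.000000; k4 = (-0.125314, 1.500000, -0.006293, 0.000000)
  Y <- Y + (h/6)(k1 + 2k2 + 2k3 + k4): x = -1.0063, y = -0.9250, dx/dtau = -0.1253, dy/dtau = 1.5000
step 2:
  k1: at (x, y) = (-1.006258, -0.925000), (dx/dtau, dy/dtau) = (-0.125314, 1.500000); Gamma_xxx = 0.400752, Gamma_xxy = 0.000000, Gamma_xyy = 0.000000, Gamma_yxx = 0.000000, Gamma_yxy = 0.000000, Gamma_yyy = 0.000000; k1 = (-0.125314, 1.500000, -0.006293, 0.000000)
  k2: at (x, y) = (-1.009391, -0.887500), (dx/dtau, dy/dtau) = (-0.125471, 1.500000); Gamma_xxx = 0.401128, Gamma_xxy = 0.000000, Gamma_xyy = 0.000000, Gamma_yxx = 0.000000, Gamma_yxy = 0.000000, Gamma_yyy = 0.000000; k2 = (-0.125471, 1.500000, -0.006315, 0.000000)
  k3: at (x, y) = (-1.009395, -0.887500), (dx/dtau, dy/dtau) = (-0.125471, 1.500000); Gamma_xxx = 0.401129, Gamma_xxy = 0.000000, Gamma_xyy = 0.000000, Gamma_yxx = 0.000000, Gamma_yxy = 0.000000, Gamma_yyy = 0.000000; k3 = (-0.125471, 1.500000, -0.006315, 0.000000)
  k4: at (x, y) = (-1.012531, -0.850000), (dx/dtau, dy/dtau) = (-0.125629, 1.500000); Gamma_xxx = 0.401506, Gamma_xxy = 0.000000, Gamma_xyy = 0.000000, Gamma_yxx = 0.000000, Gamma_yxy = 0.000000, Gamma_yyy = 0.000000; k4 = (-0.125629, 1.500000, -0.006337, 0.000000)
  Y <- Y + (h/6)(k1 + 2k2 + 2k3 + k4): x = -1.0125, y = -0.8500, dx/dtau = -0.1256, dy/dtau = 1.5000

Answer: x = -1.0125, y = -0.8500, dx/dtau = -0.1256, dy/dtau = 1.5000


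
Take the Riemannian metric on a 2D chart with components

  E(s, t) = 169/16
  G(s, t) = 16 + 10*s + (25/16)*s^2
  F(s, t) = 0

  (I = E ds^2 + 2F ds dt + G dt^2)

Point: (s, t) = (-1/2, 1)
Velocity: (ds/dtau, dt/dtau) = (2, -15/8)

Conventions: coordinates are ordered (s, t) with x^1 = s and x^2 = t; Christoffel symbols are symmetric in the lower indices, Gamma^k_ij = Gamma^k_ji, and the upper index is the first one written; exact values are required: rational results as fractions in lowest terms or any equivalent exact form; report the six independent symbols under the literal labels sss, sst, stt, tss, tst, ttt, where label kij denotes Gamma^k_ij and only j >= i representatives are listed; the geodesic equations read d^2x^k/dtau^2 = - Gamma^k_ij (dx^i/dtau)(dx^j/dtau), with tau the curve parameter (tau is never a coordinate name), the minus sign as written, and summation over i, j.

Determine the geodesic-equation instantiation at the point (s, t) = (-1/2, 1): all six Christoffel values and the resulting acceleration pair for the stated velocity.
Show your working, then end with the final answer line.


E = 169/16, F = 0, G = 729/64 at the point
E_s = 0, E_t = 0, F_s = 0, F_t = 0, G_s = 135/16, G_t = 0
EG - F^2 = 123201/1024;  g^inv = (1024/123201) * [[729/64, 0], [0, 169/16]]
first-kind symbols [ij,l] = (1/2)(d_i g_jl + d_j g_il - d_l g_ij): [ss,s] = E_s/2 = 0, [ss,t] = F_s - E_t/2 = 0, [st,s] = E_t/2 = 0, [st,t] = G_s/2 = 135/32, [tt,s] = F_t - G_s/2 = -135/32, [tt,t] = G_t/2 = 0
Gamma^s_ij = (G*[ij,s] - F*[ij,t])/(EG - F^2), Gamma^t_ij = (E*[ij,t] - F*[ij,s])/(EG - F^2)
Gamma_sss = 0, Gamma_sst = 0, Gamma_stt = -135/338, Gamma_tss = 0, Gamma_tst = 10/27, Gamma_ttt = 0
d^2s/dtau^2 = -(Gamma_sss*(2)^2 + 2*Gamma_sst*(2)*(-15/8) + Gamma_stt*(-15/8)^2) = 30375/21632
d^2t/dtau^2 = -(Gamma_tss*(2)^2 + 2*Gamma_tst*(2)*(-15/8) + Gamma_ttt*(-15/8)^2) = 25/9

Answer: Gamma_sss = 0, Gamma_sst = 0, Gamma_stt = -135/338, Gamma_tss = 0, Gamma_tst = 10/27, Gamma_ttt = 0; accelerations (d^2s/dtau^2, d^2t/dtau^2) = (30375/21632, 25/9)


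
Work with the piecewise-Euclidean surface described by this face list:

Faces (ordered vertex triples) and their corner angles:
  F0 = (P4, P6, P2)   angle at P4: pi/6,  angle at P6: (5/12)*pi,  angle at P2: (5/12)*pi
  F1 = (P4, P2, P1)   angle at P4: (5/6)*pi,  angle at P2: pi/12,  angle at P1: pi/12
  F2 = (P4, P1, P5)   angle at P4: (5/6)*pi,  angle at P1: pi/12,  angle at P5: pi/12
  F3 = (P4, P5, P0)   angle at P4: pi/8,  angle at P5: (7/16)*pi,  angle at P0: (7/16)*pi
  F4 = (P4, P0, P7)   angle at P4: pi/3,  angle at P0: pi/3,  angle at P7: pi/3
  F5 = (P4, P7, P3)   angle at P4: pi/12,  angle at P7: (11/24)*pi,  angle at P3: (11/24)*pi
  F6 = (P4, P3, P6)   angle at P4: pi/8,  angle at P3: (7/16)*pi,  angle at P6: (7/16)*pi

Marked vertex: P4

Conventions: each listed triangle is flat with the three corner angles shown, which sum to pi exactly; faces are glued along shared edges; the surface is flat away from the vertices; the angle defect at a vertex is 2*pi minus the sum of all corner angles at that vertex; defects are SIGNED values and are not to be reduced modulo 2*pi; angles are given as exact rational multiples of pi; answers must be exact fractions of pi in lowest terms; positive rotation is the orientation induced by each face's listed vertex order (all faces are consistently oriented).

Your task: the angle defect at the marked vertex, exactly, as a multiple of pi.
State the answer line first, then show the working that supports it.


Answer: defect(P4) = -pi/2

Sum of corner angles at P4: (5/2)*pi
defect = 2*pi - (5/2)*pi


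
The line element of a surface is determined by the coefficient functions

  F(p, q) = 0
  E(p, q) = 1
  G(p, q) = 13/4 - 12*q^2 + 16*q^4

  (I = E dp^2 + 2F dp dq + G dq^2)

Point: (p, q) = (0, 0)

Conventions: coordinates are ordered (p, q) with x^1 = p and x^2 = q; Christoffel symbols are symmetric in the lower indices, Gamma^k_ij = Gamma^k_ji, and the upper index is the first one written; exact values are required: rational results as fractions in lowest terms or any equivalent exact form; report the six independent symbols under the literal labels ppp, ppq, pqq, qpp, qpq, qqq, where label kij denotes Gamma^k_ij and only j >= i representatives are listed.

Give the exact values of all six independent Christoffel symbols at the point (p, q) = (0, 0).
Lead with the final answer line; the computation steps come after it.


Answer: Gamma_ppp = 0, Gamma_ppq = 0, Gamma_pqq = 0, Gamma_qpp = 0, Gamma_qpq = 0, Gamma_qqq = 0

E = 1, F = 0, G = 13/4 at the point
E_p = 0, E_q = 0, F_p = 0, F_q = 0, G_p = 0, G_q = 0
EG - F^2 = 13/4;  g^inv = (4/13) * [[13/4, 0], [0, 1]]
first-kind symbols [ij,l] = (1/2)(d_i g_jl + d_j g_il - d_l g_ij): [pp,p] = E_p/2 = 0, [pp,q] = F_p - E_q/2 = 0, [pq,p] = E_q/2 = 0, [pq,q] = G_p/2 = 0, [qq,p] = F_q - G_p/2 = 0, [qq,q] = G_q/2 = 0
Gamma^p_ij = (G*[ij,p] - F*[ij,q])/(EG - F^2), Gamma^q_ij = (E*[ij,q] - F*[ij,p])/(EG - F^2)


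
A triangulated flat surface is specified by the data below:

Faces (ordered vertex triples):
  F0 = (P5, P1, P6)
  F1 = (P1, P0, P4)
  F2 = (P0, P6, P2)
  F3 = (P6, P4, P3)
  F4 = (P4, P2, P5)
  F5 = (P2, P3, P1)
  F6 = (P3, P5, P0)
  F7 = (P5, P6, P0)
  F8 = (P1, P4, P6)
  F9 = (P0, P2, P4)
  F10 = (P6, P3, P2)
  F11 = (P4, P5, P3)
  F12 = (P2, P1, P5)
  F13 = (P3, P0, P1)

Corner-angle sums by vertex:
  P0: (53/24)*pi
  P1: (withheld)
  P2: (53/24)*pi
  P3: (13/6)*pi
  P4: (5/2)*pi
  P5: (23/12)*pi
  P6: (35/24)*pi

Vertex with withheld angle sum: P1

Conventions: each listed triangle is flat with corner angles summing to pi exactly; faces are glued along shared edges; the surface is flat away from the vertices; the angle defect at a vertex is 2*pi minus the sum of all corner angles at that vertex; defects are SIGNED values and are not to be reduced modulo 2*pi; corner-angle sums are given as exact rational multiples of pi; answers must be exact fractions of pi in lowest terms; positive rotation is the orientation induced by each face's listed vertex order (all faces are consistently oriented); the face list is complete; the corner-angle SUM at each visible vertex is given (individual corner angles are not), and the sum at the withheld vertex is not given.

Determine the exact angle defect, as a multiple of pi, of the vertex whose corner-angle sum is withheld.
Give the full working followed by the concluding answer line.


V = 7, E = 21, F = 14; chi = V - E + F = 0
Gauss-Bonnet: total defect = 2*pi*chi = 0; visible defects sum to (-11/24)*pi

Answer: defect(P1) = (11/24)*pi


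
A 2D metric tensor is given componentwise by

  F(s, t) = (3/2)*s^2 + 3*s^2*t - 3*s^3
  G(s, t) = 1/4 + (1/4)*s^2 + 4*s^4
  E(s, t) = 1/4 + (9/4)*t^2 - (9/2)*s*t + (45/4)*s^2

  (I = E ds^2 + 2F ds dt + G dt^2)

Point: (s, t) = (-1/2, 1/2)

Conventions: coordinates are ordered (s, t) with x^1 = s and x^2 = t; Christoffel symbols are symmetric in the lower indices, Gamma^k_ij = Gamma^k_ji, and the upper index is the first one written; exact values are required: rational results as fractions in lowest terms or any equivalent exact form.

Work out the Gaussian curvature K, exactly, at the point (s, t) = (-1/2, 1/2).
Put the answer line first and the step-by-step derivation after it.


Answer: K = -1174/225

E = 19/4, F = 9/8, G = 9/16, EG - F^2 = 45/32 at the point
E_s = -27/2, E_t = 9/2, F_s = -21/4, F_t = 3/4, G_s = -9/4, G_t = 0
E_tt = 9/2, F_st = -3, G_ss = 25/2
Compute both Brioschi determinants and normalise by (EG - F^2)^2.
M1 = [[-E_tt/2 + F_st - G_ss/2, E_s/2, F_s - E_t/2], [F_t - G_s/2, E, F], [G_t/2, F, G]] = [[-23/2, -27/4, -15/2], [15/8, 19/4, 9/8], [0, 9/8, 9/16]]; det M1 = -12735/512
M2 = [[0, E_t/2, G_s/2], [E_t/2, E, F], [G_s/2, F, G]] = [[0, 9/4, -9/8], [9/4, 19/4, 9/8], [-9/8, 9/8, 9/16]]; det M2 = -1863/128
det M1 - det M2 = -5283/512; K = -5283/512 / (45/32)^2 = -1174/225


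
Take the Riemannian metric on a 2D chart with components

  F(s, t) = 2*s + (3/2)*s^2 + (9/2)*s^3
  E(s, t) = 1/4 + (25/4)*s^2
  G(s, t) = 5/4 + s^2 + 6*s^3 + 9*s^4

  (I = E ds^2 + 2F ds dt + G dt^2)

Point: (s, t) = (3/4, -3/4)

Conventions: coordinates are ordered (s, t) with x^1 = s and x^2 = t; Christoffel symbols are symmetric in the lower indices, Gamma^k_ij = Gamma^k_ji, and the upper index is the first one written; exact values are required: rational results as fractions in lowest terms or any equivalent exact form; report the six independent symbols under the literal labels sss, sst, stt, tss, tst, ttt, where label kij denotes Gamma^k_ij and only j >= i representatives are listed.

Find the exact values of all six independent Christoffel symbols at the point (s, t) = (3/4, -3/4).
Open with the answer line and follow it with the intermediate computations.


Answer: Gamma_sss = -33861/18604, Gamma_sst = -232947/37208, Gamma_stt = -789789/74416, Gamma_tss = 25307/9302, Gamma_tst = 103389/18604, Gamma_ttt = 232947/37208

E = 241/64, F = 543/128, G = 1841/256 at the point
E_s = 75/8, E_t = 0, F_s = 379/32, F_t = 0, G_s = 429/16, G_t = 0
EG - F^2 = 4651/512;  g^inv = (512/4651) * [[1841/256, -543/128], [-543/128, 241/64]]
first-kind symbols [ij,l] = (1/2)(d_i g_jl + d_j g_il - d_l g_ij): [ss,s] = E_s/2 = 75/16, [ss,t] = F_s - E_t/2 = 379/32, [st,s] = E_t/2 = 0, [st,t] = G_s/2 = 429/32, [tt,s] = F_t - G_s/2 = -429/32, [tt,t] = G_t/2 = 0
Gamma^s_ij = (G*[ij,s] - F*[ij,t])/(EG - F^2), Gamma^t_ij = (E*[ij,t] - F*[ij,s])/(EG - F^2)


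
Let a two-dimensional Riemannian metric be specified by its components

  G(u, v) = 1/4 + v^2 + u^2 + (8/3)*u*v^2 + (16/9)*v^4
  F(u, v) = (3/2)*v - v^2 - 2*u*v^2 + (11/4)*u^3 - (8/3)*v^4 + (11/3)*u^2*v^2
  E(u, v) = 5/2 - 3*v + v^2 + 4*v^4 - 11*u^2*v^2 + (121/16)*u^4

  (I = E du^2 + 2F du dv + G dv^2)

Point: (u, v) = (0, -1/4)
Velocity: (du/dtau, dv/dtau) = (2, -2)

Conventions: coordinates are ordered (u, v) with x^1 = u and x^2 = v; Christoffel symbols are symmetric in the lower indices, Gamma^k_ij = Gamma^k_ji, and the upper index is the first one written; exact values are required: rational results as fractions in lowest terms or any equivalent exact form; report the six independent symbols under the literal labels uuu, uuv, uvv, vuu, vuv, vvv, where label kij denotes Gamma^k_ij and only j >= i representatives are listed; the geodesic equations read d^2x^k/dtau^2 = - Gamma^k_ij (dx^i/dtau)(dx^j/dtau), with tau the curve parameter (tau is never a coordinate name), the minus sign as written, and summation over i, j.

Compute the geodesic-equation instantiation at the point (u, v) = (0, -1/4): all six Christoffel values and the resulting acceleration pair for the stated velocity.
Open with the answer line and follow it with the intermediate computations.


Answer: Gamma_uuu = 7224/7949, Gamma_uuv = -5176/7949, Gamma_uvv = 4872/7949, Gamma_vuu = 53676/7949, Gamma_vuv = -5184/7949, Gamma_vvv = -772/7949; accelerations (d^2u/dtau^2, d^2v/dtau^2) = (-89792/7949, -253088/7949)

E = 213/64, F = -43/96, G = 23/72 at the point
E_u = 0, E_v = -15/4, F_u = -1/8, F_v = 13/6, G_u = 1/6, G_v = -11/18
EG - F^2 = 7949/9216;  g^inv = (9216/7949) * [[23/72, 43/96], [43/96, 213/64]]
first-kind symbols [ij,l] = (1/2)(d_i g_jl + d_j g_il - d_l g_ij): [uu,u] = E_u/2 = 0, [uu,v] = F_u - E_v/2 = 7/4, [uv,u] = E_v/2 = -15/8, [uv,v] = G_u/2 = 1/12, [vv,u] = F_v - G_u/2 = 25/12, [vv,v] = G_v/2 = -11/36
Gamma^u_ij = (G*[ij,u] - F*[ij,v])/(EG - F^2), Gamma^v_ij = (E*[ij,v] - F*[ij,u])/(EG - F^2)
Gamma_uuu = 7224/7949, Gamma_uuv = -5176/7949, Gamma_uvv = 4872/7949, Gamma_vuu = 53676/7949, Gamma_vuv = -5184/7949, Gamma_vvv = -772/7949
d^2u/dtau^2 = -(Gamma_uuu*(2)^2 + 2*Gamma_uuv*(2)*(-2) + Gamma_uvv*(-2)^2) = -89792/7949
d^2v/dtau^2 = -(Gamma_vuu*(2)^2 + 2*Gamma_vuv*(2)*(-2) + Gamma_vvv*(-2)^2) = -253088/7949


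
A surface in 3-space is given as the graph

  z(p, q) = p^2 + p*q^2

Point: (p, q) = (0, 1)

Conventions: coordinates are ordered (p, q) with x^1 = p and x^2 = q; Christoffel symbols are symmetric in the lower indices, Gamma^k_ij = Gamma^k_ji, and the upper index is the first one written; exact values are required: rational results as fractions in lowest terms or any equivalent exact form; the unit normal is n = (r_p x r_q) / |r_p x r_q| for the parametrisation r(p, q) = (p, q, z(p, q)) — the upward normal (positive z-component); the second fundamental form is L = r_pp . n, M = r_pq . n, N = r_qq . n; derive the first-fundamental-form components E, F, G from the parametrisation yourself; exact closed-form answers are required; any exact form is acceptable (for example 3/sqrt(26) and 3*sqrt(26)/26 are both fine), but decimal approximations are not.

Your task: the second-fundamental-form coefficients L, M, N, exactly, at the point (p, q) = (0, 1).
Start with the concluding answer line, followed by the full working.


Answer: L = sqrt(2), M = sqrt(2), N = 0

z_p = 1, z_q = 0, z_pp = 2, z_pq = 2, z_qq = 0
E = 2, F = 0, G = 1; answer radicand W^2 = 2
unnormalised second-form numerators: l = 2, m = 2, n = 0; L = l/sqrt(2), and similarly M = m/sqrt(W^2), N = n/sqrt(W^2)


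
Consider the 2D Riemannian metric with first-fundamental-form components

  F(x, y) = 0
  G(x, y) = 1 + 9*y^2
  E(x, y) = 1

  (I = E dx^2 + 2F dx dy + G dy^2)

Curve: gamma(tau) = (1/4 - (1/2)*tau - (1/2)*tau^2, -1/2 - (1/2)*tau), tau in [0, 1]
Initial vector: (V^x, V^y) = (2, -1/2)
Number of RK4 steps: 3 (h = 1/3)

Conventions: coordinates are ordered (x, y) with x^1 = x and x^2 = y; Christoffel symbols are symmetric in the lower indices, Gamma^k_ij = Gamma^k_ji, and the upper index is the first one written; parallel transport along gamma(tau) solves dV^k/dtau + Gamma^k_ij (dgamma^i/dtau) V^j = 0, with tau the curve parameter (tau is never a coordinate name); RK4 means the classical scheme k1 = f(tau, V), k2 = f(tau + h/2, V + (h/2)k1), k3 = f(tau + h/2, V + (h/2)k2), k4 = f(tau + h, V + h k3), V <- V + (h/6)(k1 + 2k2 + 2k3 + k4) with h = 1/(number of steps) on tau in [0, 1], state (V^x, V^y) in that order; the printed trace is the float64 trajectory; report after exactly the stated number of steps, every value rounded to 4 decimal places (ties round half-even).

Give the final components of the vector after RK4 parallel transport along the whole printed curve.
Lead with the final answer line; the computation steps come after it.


Answer: V^x = 2.0000, V^y = -0.2850

gamma'(tau) = (-1/2 - tau, -1/2); f(tau, V)^k = -Gamma^k_ij(gamma(tau)) gamma'^i(tau) V^j; h = 1/3; intermediate values shown to 6 dp
curve data and Christoffel symbols at the stage parameters:
  tau = 0.000000: gamma = (0.250000, -0.500000), gamma' = (-0.500000, -0.500000); Gamma_xxx = 0.000000, Gamma_xxy = 0.000000, Gamma_xyy = 0.000000, Gamma_yxx = 0.000000, Gamma_yxy = 0.000000, Gamma_yyy = -1.384615
  tau = 0.166667: gamma = (0.152778, -0.583333), gamma' = (-0.666667, -0.500000); Gamma_xxx = 0.000000, Gamma_xxy = 0.000000, Gamma_xyy = 0.000000, Gamma_yxx = 0.000000, Gamma_yxy = 0.000000, Gamma_yyy = -1.292308
  tau = 0.333333: gamma = (0.027778, -0.666667), gamma' = (-0.833333, -0.500000); Gamma_xxx = 0.000000, Gamma_xxy = 0.000000, Gamma_xyy = 0.000000, Gamma_yxx = 0.000000, Gamma_yxy = 0.000000, Gamma_yyy = -1.200000
  tau = 0.500000: gamma = (-0.125000, -0.750000), gamma' = (-1.000000, -0.500000); Gamma_xxx = 0.000000, Gamma_xxy = 0.000000, Gamma_xyy = 0.000000, Gamma_yxx = 0.000000, Gamma_yxy = 0.000000, Gamma_yyy = -1.113402
  tau = 0.666667: gamma = (-0.305556, -0.833333), gamma' = (-1.166667, -0.500000); Gamma_xxx = 0.000000, Gamma_xxy = 0.000000, Gamma_xyy = 0.000000, Gamma_yxx = 0.000000, Gamma_yxy = 0.000000, Gamma_yyy = -1.034483
  tau = 0.833333: gamma = (-0.513889, -0.916667), gamma' = (-1.333333, -0.500000); Gamma_xxx = 0.000000, Gamma_xxy = 0.000000, Gamma_xyy = 0.000000, Gamma_yxx = 0.000000, Gamma_yxy = 0.000000, Gamma_yyy = -0.963504
  tau = 1.000000: gamma = (-0.750000, -1.000000), gamma' = (-1.500000, -0.500000); Gamma_xxx = 0.000000, Gamma_xxy = 0.000000, Gamma_xyy = 0.000000, Gamma_yxx = 0.000000, Gamma_yxy = 0.000000, Gamma_yyy = -0.900000
step 0: V^x = 2.0000, V^y = -0.5000
step 1: k1 = (0.000000, 0.346154), k2 = (0.000000, 0.285799), k3 = (0.000000, 0.292299), k4 = (0.000000, 0.241540); V <- V + (h/6)(k1 + 2k2 + 2k3 + k4): V^x = 2.0000, V^y = -0.4031
step 2: k1 = (0.000000, 0.241870), k2 = (0.000000, 0.201974), k3 = (0.000000, 0.205676), k4 = (0.000000, 0.173048); V <- V + (h/6)(k1 + 2k2 + 2k3 + k4): V^x = 2.0000, V^y = -0.3348
step 3: k1 = (0.000000, 0.173158), k2 = (0.000000, 0.147374), k3 = (0.000000, 0.149444), k4 = (0.000000, 0.128231); V <- V + (h/6)(k1 + 2k2 + 2k3 + k4): V^x = 2.0000, V^y = -0.2850


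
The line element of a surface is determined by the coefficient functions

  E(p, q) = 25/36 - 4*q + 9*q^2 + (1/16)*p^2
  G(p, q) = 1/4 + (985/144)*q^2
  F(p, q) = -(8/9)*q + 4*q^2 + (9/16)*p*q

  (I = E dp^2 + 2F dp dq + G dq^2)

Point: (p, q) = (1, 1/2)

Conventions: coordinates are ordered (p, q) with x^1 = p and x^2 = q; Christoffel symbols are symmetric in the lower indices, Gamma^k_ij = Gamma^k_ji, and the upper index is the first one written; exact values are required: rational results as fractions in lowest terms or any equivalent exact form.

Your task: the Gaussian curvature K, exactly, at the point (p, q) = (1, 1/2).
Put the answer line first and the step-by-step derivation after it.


Answer: K = 303040/239121

E = 145/144, F = 241/288, G = 1129/576, EG - F^2 = 163/128 at the point
E_p = 1/8, E_q = 5, F_p = 9/32, F_q = 529/144, G_p = 0, G_q = 985/144
E_qq = 18, F_pq = 9/16, G_pp = 0
Brioschi: K = (det M1 - det M2) / (EG - F^2)^2 with the standard first/second-derivative matrices M1, M2.
M1 = [[-E_qq/2 + F_pq - G_pp/2, E_p/2, F_p - E_q/2], [F_q - G_p/2, E, F], [G_q/2, F, G]] = [[-135/16, 1/16, -71/32], [529/144, 145/144, 241/288], [985/288, 241/288, 1129/576]]; det M1 = -1305/128
M2 = [[0, E_q/2, G_p/2], [E_q/2, E, F], [G_p/2, F, G]] = [[0, 5/2, 0], [5/2, 145/144, 241/288], [0, 241/288, 1129/576]]; det M2 = -28225/2304
det M1 - det M2 = 4735/2304; K = 4735/2304 / (163/128)^2 = 303040/239121


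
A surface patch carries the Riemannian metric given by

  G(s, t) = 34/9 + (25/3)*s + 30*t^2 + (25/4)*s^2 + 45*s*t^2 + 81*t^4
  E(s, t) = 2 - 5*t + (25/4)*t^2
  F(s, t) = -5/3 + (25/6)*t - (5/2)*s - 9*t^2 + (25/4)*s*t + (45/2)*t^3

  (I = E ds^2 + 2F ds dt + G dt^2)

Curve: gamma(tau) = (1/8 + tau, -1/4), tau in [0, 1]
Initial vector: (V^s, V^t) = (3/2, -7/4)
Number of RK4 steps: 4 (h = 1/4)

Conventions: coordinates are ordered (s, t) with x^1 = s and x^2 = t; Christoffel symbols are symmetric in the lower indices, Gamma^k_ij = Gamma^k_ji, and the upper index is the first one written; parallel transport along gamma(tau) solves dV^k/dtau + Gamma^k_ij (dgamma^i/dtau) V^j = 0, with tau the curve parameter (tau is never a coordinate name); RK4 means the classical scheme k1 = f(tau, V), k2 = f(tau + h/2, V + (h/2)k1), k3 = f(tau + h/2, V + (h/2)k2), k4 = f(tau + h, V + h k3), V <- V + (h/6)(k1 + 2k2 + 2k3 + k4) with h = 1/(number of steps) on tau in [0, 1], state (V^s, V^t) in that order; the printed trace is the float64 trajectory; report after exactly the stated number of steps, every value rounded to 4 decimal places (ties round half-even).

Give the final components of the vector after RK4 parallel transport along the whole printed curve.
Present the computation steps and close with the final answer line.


gamma'(tau) = (1, 0); f(tau, V)^k = -Gamma^k_ij(gamma(tau)) gamma'^i(tau) V^j; h = 1/4; intermediate values shown to 6 dp
curve data and Christoffel symbols at the stage parameters:
  tau = 0.000000: gamma = (0.125000, -0.250000), gamma' = (1.000000, 0.000000); Gamma_sss = 0.000000, Gamma_sst = -0.402200, Gamma_stt = 0.723960, Gamma_tss = 0.000000, Gamma_tst = 0.629082, Gamma_ttt = -1.132348
  tau = 0.125000: gamma = (0.250000, -0.250000), gamma' = (1.000000, 0.000000); Gamma_sss = 0.000000, Gamma_sst = -0.344663, Gamma_stt = 0.620393, Gamma_tss = 0.000000, Gamma_tst = 0.605369, Gamma_ttt = -1.089664
  tau = 0.250000: gamma = (0.375000, -0.250000), gamma' = (1.000000, 0.000000); Gamma_sss = 0.000000, Gamma_sst = -0.297218, Gamma_stt = 0.534993, Gamma_tss = 0.000000, Gamma_tst = 0.579195, Gamma_ttt = -1.042550
  tau = 0.375000: gamma = (0.500000, -0.250000), gamma' = (1.000000, 0.000000); Gamma_sss = 0.000000, Gamma_sst = -0.258015, Gamma_stt = 0.464426, Gamma_tss = 0.000000, Gamma_tst = 0.552416, Gamma_ttt = -0.994349
  tau = 0.500000: gamma = (0.625000, -0.250000), gamma' = (1.000000, 0.000000); Gamma_sss = 0.000000, Gamma_sst = -0.225477, Gamma_stt = 0.405859, Gamma_tss = 0.000000, Gamma_tst = 0.526113, Gamma_ttt = -0.947003
  tau = 0.625000: gamma = (0.750000, -0.250000), gamma' = (1.000000, 0.000000); Gamma_sss = 0.000000, Gamma_sst = -0.198318, Gamma_stt = 0.356972, Gamma_tss = 0.000000, Gamma_tst = 0.500879, Gamma_ttt = -0.901583
  tau = 0.750000: gamma = (0.875000, -0.250000), gamma' = (1.000000, 0.000000); Gamma_sss = 0.000000, Gamma_sst = -0.175504, Gamma_stt = 0.315908, Gamma_tss = 0.000000, Gamma_tst = 0.477012, Gamma_ttt = -0.858621
  tau = 0.875000: gamma = (1.000000, -0.250000), gamma' = (1.000000, 0.000000); Gamma_sss = 0.000000, Gamma_sst = -0.156216, Gamma_stt = 0.281189, Gamma_tss = 0.000000, Gamma_tst = 0.454629, Gamma_ttt = -0.818332
  tau = 1.000000: gamma = (1.125000, -0.250000), gamma' = (1.000000, 0.000000); Gamma_sss = 0.000000, Gamma_sst = -0.139802, Gamma_stt = 0.251643, Gamma_tss = 0.000000, Gamma_tst = 0.433744, Gamma_ttt = -0.780738
step 0: V^s = 1.5000, V^t = -1.7500
step 1: k1 = (-0.703850, 1.100894), k2 = (-0.555730, 0.976090), k3 = (-0.561107, 0.985534), k4 = (-0.446902, 0.870887); V <- V + (h/6)(k1 + 2k2 + 2k3 + k4): V^s = 1.3590, V^t = -1.5044
step 2: k1 = (-0.447128, 0.871325), k2 = (-0.360049, 0.770874), k3 = (-0.363289, 0.777810), k4 = (-0.295357, 0.689167); V <- V + (h/6)(k1 + 2k2 + 2k3 + k4): V^s = 1.2678, V^t = -1.3103
step 3: k1 = (-0.295442, 0.689364), k2 = (-0.242766, 0.613139), k3 = (-0.244655, 0.617912), k4 = (-0.202851, 0.551339); V <- V + (h/6)(k1 + 2k2 + 2k3 + k4): V^s = 1.2064, V^t = -1.1560
step 4: k1 = (-0.202885, 0.551432), k2 = (-0.169820, 0.494220), k3 = (-0.170937, 0.497471), k4 = (-0.144226, 0.447469); V <- V + (h/6)(k1 + 2k2 + 2k3 + k4): V^s = 1.1635, V^t = -1.0318

Answer: V^s = 1.1635, V^t = -1.0318


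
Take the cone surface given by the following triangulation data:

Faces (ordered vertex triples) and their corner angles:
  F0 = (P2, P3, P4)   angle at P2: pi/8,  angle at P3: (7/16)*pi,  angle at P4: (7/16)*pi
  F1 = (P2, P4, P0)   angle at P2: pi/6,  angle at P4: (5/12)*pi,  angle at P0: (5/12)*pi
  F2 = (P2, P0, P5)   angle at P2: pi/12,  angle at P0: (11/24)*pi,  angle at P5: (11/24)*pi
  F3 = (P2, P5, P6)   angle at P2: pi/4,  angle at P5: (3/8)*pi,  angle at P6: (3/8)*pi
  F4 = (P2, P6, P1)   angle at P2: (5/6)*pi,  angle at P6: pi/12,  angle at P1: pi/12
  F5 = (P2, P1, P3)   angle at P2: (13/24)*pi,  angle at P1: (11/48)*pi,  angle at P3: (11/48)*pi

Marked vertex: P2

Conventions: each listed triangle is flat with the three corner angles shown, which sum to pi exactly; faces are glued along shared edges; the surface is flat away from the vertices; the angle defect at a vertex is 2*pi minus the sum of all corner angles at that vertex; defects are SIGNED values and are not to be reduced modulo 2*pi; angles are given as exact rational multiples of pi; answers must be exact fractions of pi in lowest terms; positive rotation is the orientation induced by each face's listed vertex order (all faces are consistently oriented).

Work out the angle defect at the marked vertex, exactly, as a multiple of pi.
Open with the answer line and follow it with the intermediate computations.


Answer: defect(P2) = 0

Sum of corner angles at P2: 2*pi
defect = 2*pi - 2*pi


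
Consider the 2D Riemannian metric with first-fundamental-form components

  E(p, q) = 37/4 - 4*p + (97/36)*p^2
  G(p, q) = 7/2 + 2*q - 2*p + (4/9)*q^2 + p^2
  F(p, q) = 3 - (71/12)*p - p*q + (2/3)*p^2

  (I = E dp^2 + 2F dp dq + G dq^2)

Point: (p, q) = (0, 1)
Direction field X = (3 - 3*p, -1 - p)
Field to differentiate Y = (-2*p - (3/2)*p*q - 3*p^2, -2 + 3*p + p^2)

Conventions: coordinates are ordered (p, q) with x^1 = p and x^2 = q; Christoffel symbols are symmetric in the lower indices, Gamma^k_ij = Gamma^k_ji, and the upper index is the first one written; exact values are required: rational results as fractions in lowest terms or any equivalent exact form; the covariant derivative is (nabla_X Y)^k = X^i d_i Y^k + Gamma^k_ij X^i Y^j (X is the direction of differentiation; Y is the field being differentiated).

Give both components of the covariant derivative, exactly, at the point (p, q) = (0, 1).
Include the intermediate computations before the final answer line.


E = 37/4, F = 3, G = 107/18 at the point
E_p = -4, E_q = 0, F_p = -83/12, F_q = 0, G_p = -2, G_q = 26/9
EG - F^2 = 3311/72;  g^inv = (72/3311) * [[107/18, -3], [-3, 37/4]]
first-kind symbols [ij,l] = (1/2)(d_i g_jl + d_j g_il - d_l g_ij): [pp,p] = E_p/2 = -2, [pp,q] = F_p - E_q/2 = -83/12, [pq,p] = E_q/2 = 0, [pq,q] = G_p/2 = -1, [qq,p] = F_q - G_p/2 = 1, [qq,q] = G_q/2 = 13/9
Gamma^p_ij = (G*[ij,p] - F*[ij,q])/(EG - F^2), Gamma^q_ij = (E*[ij,q] - F*[ij,p])/(EG - F^2)
Gamma_ppp = 58/301, Gamma_ppq = 216/3311, Gamma_pqq = 116/3311, Gamma_qpp = -759/602, Gamma_qpq = -666/3311, Gamma_qqq = 746/3311
X = (3, -1), Y = (0, -2) at the point

Answer: (nabla_X Y)^p = -10237/946, (nabla_X Y)^q = 5041/473


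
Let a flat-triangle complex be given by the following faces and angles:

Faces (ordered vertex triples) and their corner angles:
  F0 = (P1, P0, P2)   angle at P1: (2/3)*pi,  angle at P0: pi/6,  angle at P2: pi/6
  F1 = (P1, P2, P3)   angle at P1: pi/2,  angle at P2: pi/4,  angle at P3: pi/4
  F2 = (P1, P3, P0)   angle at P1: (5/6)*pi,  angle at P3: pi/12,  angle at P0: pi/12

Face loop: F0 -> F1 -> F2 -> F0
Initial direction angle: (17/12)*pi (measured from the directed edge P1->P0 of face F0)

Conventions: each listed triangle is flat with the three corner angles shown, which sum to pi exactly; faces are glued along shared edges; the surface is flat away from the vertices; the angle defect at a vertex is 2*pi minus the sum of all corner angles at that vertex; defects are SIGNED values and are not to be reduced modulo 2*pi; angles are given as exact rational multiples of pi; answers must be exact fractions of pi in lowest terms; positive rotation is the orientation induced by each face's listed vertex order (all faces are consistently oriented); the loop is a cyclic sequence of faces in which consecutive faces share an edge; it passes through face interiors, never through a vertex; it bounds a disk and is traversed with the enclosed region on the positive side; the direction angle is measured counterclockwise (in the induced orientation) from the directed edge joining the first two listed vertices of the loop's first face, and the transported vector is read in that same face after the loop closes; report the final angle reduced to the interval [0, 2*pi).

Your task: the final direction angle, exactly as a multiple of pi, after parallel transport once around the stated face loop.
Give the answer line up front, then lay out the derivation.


Answer: final direction angle = (17/12)*pi

enclosed vertex P1: corner angles sum to 2*pi, defect = 2*pi - 2*pi = 0
summing the enclosed defects onto the initial angle, mod 2*pi in the induced orientation:
final angle = (17/12)*pi + 0 = (17/12)*pi (mod 2*pi)


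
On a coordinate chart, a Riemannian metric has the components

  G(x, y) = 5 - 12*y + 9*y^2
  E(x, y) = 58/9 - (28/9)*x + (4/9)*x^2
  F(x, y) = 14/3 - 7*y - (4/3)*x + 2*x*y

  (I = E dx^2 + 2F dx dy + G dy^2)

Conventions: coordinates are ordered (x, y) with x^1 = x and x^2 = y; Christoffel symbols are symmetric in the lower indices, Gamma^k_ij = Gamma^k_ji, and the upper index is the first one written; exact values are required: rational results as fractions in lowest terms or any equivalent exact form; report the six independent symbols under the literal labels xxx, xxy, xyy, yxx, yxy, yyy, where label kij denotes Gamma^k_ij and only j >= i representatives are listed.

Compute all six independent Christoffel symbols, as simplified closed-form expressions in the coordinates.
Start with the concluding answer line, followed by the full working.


Answer: Gamma_xxx = (4*x - 14)/(4*x^2 - 28*x + 81*y^2 - 108*y + 94), Gamma_xxy = 0, Gamma_xyy = (18*x - 63)/(4*x^2 - 28*x + 81*y^2 - 108*y + 94), Gamma_yxx = (18*y - 12)/(4*x^2 - 28*x + 81*y^2 - 108*y + 94), Gamma_yxy = 0, Gamma_yyy = (81*y - 54)/(4*x^2 - 28*x + 81*y^2 - 108*y + 94)

E = 58/9 - (28/9)*x + (4/9)*x^2; F = 14/3 - 7*y - (4/3)*x + 2*x*y; G = 5 - 12*y + 9*y^2
Gamma^k_ij = (1/2) g^{kl} (d_i g_jl + d_j g_il - d_l g_ij), with g^inv = (1/(EG-F^2)) [[G, -F], [-F, E]]
first partials: E_x = -28/9 + (8/9)*x, E_y = 0, F_x = -4/3 + 2*y, F_y = -7 + 2*x, G_x = 0, G_y = -12 + 18*y
D = EG - F^2 = 94/9 - 12*y - (28/9)*x + 9*y^2 + (4/9)*x^2
expanded: Gamma^x_xx = (G E_x - 2F F_x + F E_y)/(2D), Gamma^x_xy = (G E_y - F G_x)/(2D), Gamma^x_yy = (2G F_y - G G_x - F G_y)/(2D), Gamma^y_xx = (2E F_x - E E_y - F E_x)/(2D), Gamma^y_xy = (E G_x - F E_y)/(2D), Gamma^y_yy = (E G_y - 2F F_y + F G_x)/(2D); substitute and cancel common factors


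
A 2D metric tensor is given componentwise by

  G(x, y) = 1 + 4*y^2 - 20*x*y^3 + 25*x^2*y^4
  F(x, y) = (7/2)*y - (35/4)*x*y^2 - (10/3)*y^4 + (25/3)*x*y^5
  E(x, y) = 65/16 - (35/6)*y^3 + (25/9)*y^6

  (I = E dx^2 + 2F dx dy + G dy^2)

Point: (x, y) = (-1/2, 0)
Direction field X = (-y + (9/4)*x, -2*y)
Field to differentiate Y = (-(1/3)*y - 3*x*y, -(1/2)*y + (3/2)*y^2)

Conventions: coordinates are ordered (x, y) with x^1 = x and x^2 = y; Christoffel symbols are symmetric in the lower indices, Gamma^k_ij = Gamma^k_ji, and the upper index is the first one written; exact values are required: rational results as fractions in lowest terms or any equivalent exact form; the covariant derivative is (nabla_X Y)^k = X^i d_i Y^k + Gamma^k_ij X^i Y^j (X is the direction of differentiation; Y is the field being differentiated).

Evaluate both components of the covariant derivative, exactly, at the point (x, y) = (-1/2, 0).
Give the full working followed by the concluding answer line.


E = 65/16, F = 0, G = 1 at the point
E_x = 0, E_y = 0, F_x = 0, F_y = 7/2, G_x = 0, G_y = 0
EG - F^2 = 65/16;  g^inv = (16/65) * [[1, 0], [0, 65/16]]
first-kind symbols [ij,l] = (1/2)(d_i g_jl + d_j g_il - d_l g_ij): [xx,x] = E_x/2 = 0, [xx,y] = F_x - E_y/2 = 0, [xy,x] = E_y/2 = 0, [xy,y] = G_x/2 = 0, [yy,x] = F_y - G_x/2 = 7/2, [yy,y] = G_y/2 = 0
Gamma^x_ij = (G*[ij,x] - F*[ij,y])/(EG - F^2), Gamma^y_ij = (E*[ij,y] - F*[ij,x])/(EG - F^2)
Gamma_xxx = 0, Gamma_xxy = 0, Gamma_xyy = 56/65, Gamma_yxx = 0, Gamma_yxy = 0, Gamma_yyy = 0
X = (-9/8, 0), Y = (0, 0) at the point

Answer: (nabla_X Y)^x = 0, (nabla_X Y)^y = 0


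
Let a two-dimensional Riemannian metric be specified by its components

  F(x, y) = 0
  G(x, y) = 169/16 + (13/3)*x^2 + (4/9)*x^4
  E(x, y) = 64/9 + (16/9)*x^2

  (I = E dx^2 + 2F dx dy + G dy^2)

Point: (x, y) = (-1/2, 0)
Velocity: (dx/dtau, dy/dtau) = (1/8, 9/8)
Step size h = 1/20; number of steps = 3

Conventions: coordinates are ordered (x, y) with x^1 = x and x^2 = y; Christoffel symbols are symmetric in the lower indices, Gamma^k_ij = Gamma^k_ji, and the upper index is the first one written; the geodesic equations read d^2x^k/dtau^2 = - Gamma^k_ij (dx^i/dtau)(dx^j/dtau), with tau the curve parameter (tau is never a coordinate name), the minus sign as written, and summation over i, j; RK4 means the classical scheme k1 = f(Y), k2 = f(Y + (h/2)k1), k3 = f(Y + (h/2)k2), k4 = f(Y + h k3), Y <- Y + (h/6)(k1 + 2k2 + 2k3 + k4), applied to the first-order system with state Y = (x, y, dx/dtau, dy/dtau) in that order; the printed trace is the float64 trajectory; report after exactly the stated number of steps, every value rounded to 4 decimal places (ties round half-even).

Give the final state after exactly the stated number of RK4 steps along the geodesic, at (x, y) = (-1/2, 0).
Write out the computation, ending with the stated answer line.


f(Y) = (dx/dtau, dy/dtau, -Gamma^x_ij Y'^i Y'^j, -Gamma^y_ij Y'^i Y'^j) with the Gammas evaluated at the stage position; h = 0.050000; intermediate values shown to 6 dp
step 0: x = -0.5000, y = 0.0000, dx/dtau = 0.1250, dy/dtau = 1.1250
step 1:
  k1: at (x, y) = (-0.500000, 0.000000), (dx/dtau, dy/dtau) = (0.125000, 1.125000); Gamma_xxx = -0.117647, Gamma_xxy = 0.000000, Gamma_xyy = 0.301471, Gamma_yxx = 0.000000, Gamma_yxy = -0.195122, Gamma_yyy = 0.000000; k1 = (0.125000, 1.125000, -0.379710, 0.054878)
  k2: at (x, y) = (-0.496875, 0.028125), (dx/dtau, dy/dtau) = (0.115507, 1.126372); Gamma_xxx = -0.116998, Gamma_xxy = 0.000000, Gamma_xyy = 0.299624, Gamma_yxx = 0.000000, Gamma_yxy = -0.194020, Gamma_yyy = 0.000000; k2 = (0.115507, 1.126372, -0.378576, 0.050486)
  k3: at (x, y) = (-0.497112, 0.028159), (dx/dtau, dy/dtau) = (0.115536, 1.126262); Gamma_xxx = -0.117047, Gamma_xxy = 0.000000, Gamma_xyy = 0.299764, Gamma_yxx = 0.000000, Gamma_yxy = -0.194104, Gamma_yyy = 0.000000; k3 = (0.115536, 1.126262, -0.378678, 0.050515)
  k4: at (x, y) = (-0.494223, 0.056313), (dx/dtau, dy/dtau) = (0.106066, 1.127526); Gamma_xxx = -0.116445, Gamma_xxy = 0.000000, Gamma_xyy = 0.298056, Gamma_yxx = 0.000000, Gamma_yxy = -0.193084, Gamma_yyy = 0.000000; k4 = (0.106066, 1.127526, -0.377613, 0.046183)
  Y <- Y + (h/6)(k1 + 2k2 + 2k3 + k4): x = -0.4942, y = 0.0563, dx/dtau = 0.1061, dy/dtau = 1.1275
step 2:
  k1: at (x, y) = (-0.494224, 0.056315), (dx/dtau, dy/dtau) = (0.106068, 1.127526); Gamma_xxx = -0.116445, Gamma_xxy = 0.000000, Gamma_xyy = 0.298057, Gamma_yxx = 0.000000, Gamma_yxy = -0.193084, Gamma_yyy = 0.000000; k1 = (0.106068, 1.127526, -0.377614, 0.046184)
  k2: at (x, y) = (-0.491572, 0.084503), (dx/dtau, dy/dtau) = (0.096628, 1.128680); Gamma_xxx = -0.115892, Gamma_xxy = 0.000000, Gamma_xyy = 0.296489, Gamma_yxx = 0.000000, Gamma_yxy = -0.192146, Gamma_yyy = 0.000000; k2 = (0.096628, 1.128680, -0.376620, 0.041912)
  k3: at (x, y) = (-0.491808, 0.084532), (dx/dtau, dy/dtau) = (0.096653, 1.128573); Gamma_xxx = -0.115941, Gamma_xxy = 0.000000, Gamma_xyy = 0.296628, Gamma_yxx = 0.000000, Gamma_yxy = -0.192230, Gamma_yyy = 0.000000; k3 = (0.096653, 1.128573, -0.376726, 0.041937)
  k4: at (x, y) = (-0.489391, 0.112744), (dx/dtau, dy/dtau) = (0.087232, 1.129622); Gamma_xxx = -0.115436, Gamma_xxy = 0.000000, Gamma_xyy = 0.295199, Gamma_yxx = 0.000000, Gamma_yxy = -0.191374, Gamma_yyy = 0.000000; k4 = (0.087232, 1.129622, -0.375809, 0.037716)
  Y <- Y + (h/6)(k1 + 2k2 + 2k3 + k4): x = -0.4894, y = 0.1127, dx/dtau = 0.0872, dy/dtau = 1.1296
step 3:
  k1: at (x, y) = (-0.489392, 0.112745), (dx/dtau, dy/dtau) = (0.087234, 1.129622); Gamma_xxx = -0.115436, Gamma_xxy = 0.000000, Gamma_xyy = 0.295199, Gamma_yxx = 0.000000, Gamma_yxy = -0.191374, Gamma_yyy = 0.000000; k1 = (0.087234, 1.129622, -0.375809, 0.037716)
  k2: at (x, y) = (-0.487211, 0.140986), (dx/dtau, dy/dtau) = (0.077839, 1.130565); Gamma_xxx = -0.114979, Gamma_xxy = 0.000000, Gamma_xyy = 0.293909, Gamma_yxx = 0.000000, Gamma_yxy = -0.190601, Gamma_yyy = 0.000000; k2 = (0.077839, 1.130565, -0.374971, 0.033546)
  k3: at (x, y) = (-0.487446, 0.141010), (dx/dtau, dy/dtau) = (0.077859, 1.130461); Gamma_xxx = -0.115029, Gamma_xxy = 0.000000, Gamma_xyy = 0.294048, Gamma_yxx = 0.000000, Gamma_yxy = -0.190684, Gamma_yyy = 0.000000; k3 = (0.077859, 1.130461, -0.375079, 0.033567)
  k4: at (x, y) = (-0.485499, 0.169268), (dx/dtau, dy/dtau) = (0.068480, 1.131300); Gamma_xxx = -0.114620, Gamma_xxy = 0.000000, Gamma_xyy = 0.292896, Gamma_yxx = 0.000000, Gamma_yxy = -0.189993, Gamma_yyy = 0.000000; k4 = (0.068480, 1.131300, -0.374322, 0.029438)
  Y <- Y + (h/6)(k1 + 2k2 + 2k3 + k4): x = -0.4855, y = 0.1693, dx/dtau = 0.0685, dy/dtau = 1.1313

Answer: x = -0.4855, y = 0.1693, dx/dtau = 0.0685, dy/dtau = 1.1313
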